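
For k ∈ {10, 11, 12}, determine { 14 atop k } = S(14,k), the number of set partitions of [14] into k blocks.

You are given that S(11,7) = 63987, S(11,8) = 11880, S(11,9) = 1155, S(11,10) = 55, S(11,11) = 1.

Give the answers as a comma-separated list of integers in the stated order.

row 12: T[12][8]=8·11880+63987=159027  T[12][9]=9·1155+11880=22275  T[12][10]=10·55+1155=1705  T[12][11]=11·1+55=66  T[12][12]=12·0+1=1
row 13: T[13][9]=9·22275+159027=359502  T[13][10]=10·1705+22275=39325  T[13][11]=11·66+1705=2431  T[13][12]=12·1+66=78
row 14: T[14][10]=10·39325+359502=752752  T[14][11]=11·2431+39325=66066  T[14][12]=12·78+2431=3367
Read S(14,10) = 752752, S(14,11) = 66066, S(14,12) = 3367.

752752, 66066, 3367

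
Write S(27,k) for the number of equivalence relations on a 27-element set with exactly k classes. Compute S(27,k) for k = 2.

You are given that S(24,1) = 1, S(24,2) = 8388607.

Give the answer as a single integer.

67108863

@25  (25,1):1·1+0→1, (25,2):8388607·2+1→16777215
@26  (26,1):1·1+0→1, (26,2):16777215·2+1→33554431
@27  (27,2):33554431·2+1→67108863
Read S(27,2) = 67108863.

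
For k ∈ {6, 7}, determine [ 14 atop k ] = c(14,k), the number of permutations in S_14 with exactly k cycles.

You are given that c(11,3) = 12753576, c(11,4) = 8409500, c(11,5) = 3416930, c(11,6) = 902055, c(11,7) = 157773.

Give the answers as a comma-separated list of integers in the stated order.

r12: T_12,4=11×8409500+12753576=105258076; T_12,5=11×3416930+8409500=45995730; T_12,6=11×902055+3416930=13339535; T_12,7=11×157773+902055=2637558
r13: T_13,5=12×45995730+105258076=657206836; T_13,6=12×13339535+45995730=206070150; T_13,7=12×2637558+13339535=44990231
r14: T_14,6=13×206070150+657206836=3336118786; T_14,7=13×44990231+206070150=790943153
Read c(14,6) = 3336118786, c(14,7) = 790943153.

3336118786, 790943153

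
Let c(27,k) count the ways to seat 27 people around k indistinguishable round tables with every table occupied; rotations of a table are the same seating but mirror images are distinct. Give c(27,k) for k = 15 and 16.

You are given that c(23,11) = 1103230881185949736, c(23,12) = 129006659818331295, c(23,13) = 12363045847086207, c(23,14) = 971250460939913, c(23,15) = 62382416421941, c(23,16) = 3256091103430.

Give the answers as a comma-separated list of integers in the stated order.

137637641117332879365, 9666373658466991050

[24] T[24,12]:23*129006659818331295+1103230881185949736=4070384057007569521 · T[24,13]:23*12363045847086207+129006659818331295=413356714301314056 · T[24,14]:23*971250460939913+12363045847086207=34701806448704206 · T[24,15]:23*62382416421941+971250460939913=2406046038644556 · T[24,16]:23*3256091103430+62382416421941=137272511800831
[25] T[25,13]:24*413356714301314056+4070384057007569521=13990945200239106865 · T[25,14]:24*34701806448704206+413356714301314056=1246200069070215000 · T[25,15]:24*2406046038644556+34701806448704206=92446911376173550 · T[25,16]:24*137272511800831+2406046038644556=5700586321864500
[26] T[26,14]:25*1246200069070215000+13990945200239106865=45145946926994481865 · T[26,15]:25*92446911376173550+1246200069070215000=3557372853474553750 · T[26,16]:25*5700586321864500+92446911376173550=234961569422786050
[27] T[27,15]:26*3557372853474553750+45145946926994481865=137637641117332879365 · T[27,16]:26*234961569422786050+3557372853474553750=9666373658466991050
Read c(27,15) = 137637641117332879365, c(27,16) = 9666373658466991050.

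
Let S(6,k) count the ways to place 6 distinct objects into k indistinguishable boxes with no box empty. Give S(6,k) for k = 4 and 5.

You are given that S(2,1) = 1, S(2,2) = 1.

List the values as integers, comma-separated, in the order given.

65, 15

@3  (3,1):1·1+0→1, (3,2):1·2+1→3, (3,3):0·3+1→1
@4  (4,2):3·2+1→7, (4,3):1·3+3→6, (4,4):0·4+1→1
@5  (5,3):6·3+7→25, (5,4):1·4+6→10, (5,5):0·5+1→1
@6  (6,4):10·4+25→65, (6,5):1·5+10→15
Read S(6,4) = 65, S(6,5) = 15.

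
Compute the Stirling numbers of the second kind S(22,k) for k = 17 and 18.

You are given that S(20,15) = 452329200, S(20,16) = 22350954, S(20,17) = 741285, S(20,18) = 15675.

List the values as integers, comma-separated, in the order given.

i=21: T(21,16)=452329200+16·22350954=809944464 | T(21,17)=22350954+17·741285=34952799 | T(21,18)=741285+18·15675=1023435
i=22: T(22,17)=809944464+17·34952799=1404142047 | T(22,18)=34952799+18·1023435=53374629
Read S(22,17) = 1404142047, S(22,18) = 53374629.

1404142047, 53374629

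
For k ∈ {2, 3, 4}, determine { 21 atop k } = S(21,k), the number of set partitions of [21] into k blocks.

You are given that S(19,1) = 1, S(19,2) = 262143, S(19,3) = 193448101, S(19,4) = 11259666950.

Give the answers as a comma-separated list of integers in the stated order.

1048575, 1742343625, 181509070050

i=20: T(20,1)=0+1·1=1 | T(20,2)=1+2·262143=524287 | T(20,3)=262143+3·193448101=580606446 | T(20,4)=193448101+4·11259666950=45232115901
i=21: T(21,2)=1+2·524287=1048575 | T(21,3)=524287+3·580606446=1742343625 | T(21,4)=580606446+4·45232115901=181509070050
Read S(21,2) = 1048575, S(21,3) = 1742343625, S(21,4) = 181509070050.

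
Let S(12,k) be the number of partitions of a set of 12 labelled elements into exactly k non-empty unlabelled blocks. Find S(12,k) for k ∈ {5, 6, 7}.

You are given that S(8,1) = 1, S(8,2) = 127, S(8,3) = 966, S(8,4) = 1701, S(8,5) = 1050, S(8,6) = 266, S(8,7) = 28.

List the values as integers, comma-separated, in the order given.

1379400, 1323652, 627396

row 9: T[9][2]=2·127+1=255  T[9][3]=3·966+127=3025  T[9][4]=4·1701+966=7770  T[9][5]=5·1050+1701=6951  T[9][6]=6·266+1050=2646  T[9][7]=7·28+266=462
row 10: T[10][3]=3·3025+255=9330  T[10][4]=4·7770+3025=34105  T[10][5]=5·6951+7770=42525  T[10][6]=6·2646+6951=22827  T[10][7]=7·462+2646=5880
row 11: T[11][4]=4·34105+9330=145750  T[11][5]=5·42525+34105=246730  T[11][6]=6·22827+42525=179487  T[11][7]=7·5880+22827=63987
row 12: T[12][5]=5·246730+145750=1379400  T[12][6]=6·179487+246730=1323652  T[12][7]=7·63987+179487=627396
Read S(12,5) = 1379400, S(12,6) = 1323652, S(12,7) = 627396.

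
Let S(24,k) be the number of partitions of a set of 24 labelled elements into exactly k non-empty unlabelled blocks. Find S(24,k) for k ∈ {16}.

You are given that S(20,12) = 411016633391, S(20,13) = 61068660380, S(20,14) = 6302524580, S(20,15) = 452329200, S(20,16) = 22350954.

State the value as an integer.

i=21: T(21,13)=411016633391+13·61068660380=1204909218331 | T(21,14)=61068660380+14·6302524580=149304004500 | T(21,15)=6302524580+15·452329200=13087462580 | T(21,16)=452329200+16·22350954=809944464
i=22: T(22,14)=1204909218331+14·149304004500=3295165281331 | T(22,15)=149304004500+15·13087462580=345615943200 | T(22,16)=13087462580+16·809944464=26046574004
i=23: T(23,15)=3295165281331+15·345615943200=8479404429331 | T(23,16)=345615943200+16·26046574004=762361127264
i=24: T(24,16)=8479404429331+16·762361127264=20677182465555
Read S(24,16) = 20677182465555.

20677182465555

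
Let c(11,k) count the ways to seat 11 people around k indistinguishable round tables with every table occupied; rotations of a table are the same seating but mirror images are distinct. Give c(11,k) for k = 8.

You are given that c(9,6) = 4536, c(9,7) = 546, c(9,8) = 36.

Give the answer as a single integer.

18150

[10] T[10,7]:9*546+4536=9450 · T[10,8]:9*36+546=870
[11] T[11,8]:10*870+9450=18150
Read c(11,8) = 18150.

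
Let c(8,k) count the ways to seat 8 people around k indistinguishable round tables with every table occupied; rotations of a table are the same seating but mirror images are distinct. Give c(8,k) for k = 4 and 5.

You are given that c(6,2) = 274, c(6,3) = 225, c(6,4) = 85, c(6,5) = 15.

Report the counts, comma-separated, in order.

[7] T[7,3]:6*225+274=1624 · T[7,4]:6*85+225=735 · T[7,5]:6*15+85=175
[8] T[8,4]:7*735+1624=6769 · T[8,5]:7*175+735=1960
Read c(8,4) = 6769, c(8,5) = 1960.

6769, 1960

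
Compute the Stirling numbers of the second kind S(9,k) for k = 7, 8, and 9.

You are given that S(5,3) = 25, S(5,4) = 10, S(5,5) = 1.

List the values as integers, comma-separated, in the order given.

462, 36, 1

i=6: T(6,4)=25+4·10=65 | T(6,5)=10+5·1=15 | T(6,6)=1+6·0=1
i=7: T(7,5)=65+5·15=140 | T(7,6)=15+6·1=21 | T(7,7)=1+7·0=1
i=8: T(8,6)=140+6·21=266 | T(8,7)=21+7·1=28 | T(8,8)=1+8·0=1
i=9: T(9,7)=266+7·28=462 | T(9,8)=28+8·1=36 | T(9,9)=1+9·0=1
Read S(9,7) = 462, S(9,8) = 36, S(9,9) = 1.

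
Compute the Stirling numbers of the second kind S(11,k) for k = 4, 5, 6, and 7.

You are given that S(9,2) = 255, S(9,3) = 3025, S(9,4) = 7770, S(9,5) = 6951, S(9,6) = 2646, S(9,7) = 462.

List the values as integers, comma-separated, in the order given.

row 10: T[10][3]=3·3025+255=9330  T[10][4]=4·7770+3025=34105  T[10][5]=5·6951+7770=42525  T[10][6]=6·2646+6951=22827  T[10][7]=7·462+2646=5880
row 11: T[11][4]=4·34105+9330=145750  T[11][5]=5·42525+34105=246730  T[11][6]=6·22827+42525=179487  T[11][7]=7·5880+22827=63987
Read S(11,4) = 145750, S(11,5) = 246730, S(11,6) = 179487, S(11,7) = 63987.

145750, 246730, 179487, 63987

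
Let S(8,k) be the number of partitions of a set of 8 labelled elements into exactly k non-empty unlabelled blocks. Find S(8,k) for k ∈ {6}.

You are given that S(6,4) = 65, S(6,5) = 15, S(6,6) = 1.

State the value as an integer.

[7] T[7,5]:5*15+65=140 · T[7,6]:6*1+15=21
[8] T[8,6]:6*21+140=266
Read S(8,6) = 266.

266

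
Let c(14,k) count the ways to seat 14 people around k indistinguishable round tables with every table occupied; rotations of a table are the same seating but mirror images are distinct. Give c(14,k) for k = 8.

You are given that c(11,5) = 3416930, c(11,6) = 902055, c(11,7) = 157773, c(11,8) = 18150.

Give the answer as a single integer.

row 12: T[12][6]=11·902055+3416930=13339535  T[12][7]=11·157773+902055=2637558  T[12][8]=11·18150+157773=357423
row 13: T[13][7]=12·2637558+13339535=44990231  T[13][8]=12·357423+2637558=6926634
row 14: T[14][8]=13·6926634+44990231=135036473
Read c(14,8) = 135036473.

135036473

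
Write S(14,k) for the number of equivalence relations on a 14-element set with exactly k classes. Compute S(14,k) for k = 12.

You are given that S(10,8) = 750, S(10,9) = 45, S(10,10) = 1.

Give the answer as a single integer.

@11  (11,9):45·9+750→1155, (11,10):1·10+45→55, (11,11):0·11+1→1
@12  (12,10):55·10+1155→1705, (12,11):1·11+55→66, (12,12):0·12+1→1
@13  (13,11):66·11+1705→2431, (13,12):1·12+66→78
@14  (14,12):78·12+2431→3367
Read S(14,12) = 3367.

3367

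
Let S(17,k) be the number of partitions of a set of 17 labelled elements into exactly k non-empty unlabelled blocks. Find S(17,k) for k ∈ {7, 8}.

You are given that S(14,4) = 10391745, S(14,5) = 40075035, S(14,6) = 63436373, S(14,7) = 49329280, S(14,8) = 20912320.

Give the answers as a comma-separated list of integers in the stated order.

r15: T_15,5=5×40075035+10391745=210766920; T_15,6=6×63436373+40075035=420693273; T_15,7=7×49329280+63436373=408741333; T_15,8=8×20912320+49329280=216627840
r16: T_16,6=6×420693273+210766920=2734926558; T_16,7=7×408741333+420693273=3281882604; T_16,8=8×216627840+408741333=2141764053
r17: T_17,7=7×3281882604+2734926558=25708104786; T_17,8=8×2141764053+3281882604=20415995028
Read S(17,7) = 25708104786, S(17,8) = 20415995028.

25708104786, 20415995028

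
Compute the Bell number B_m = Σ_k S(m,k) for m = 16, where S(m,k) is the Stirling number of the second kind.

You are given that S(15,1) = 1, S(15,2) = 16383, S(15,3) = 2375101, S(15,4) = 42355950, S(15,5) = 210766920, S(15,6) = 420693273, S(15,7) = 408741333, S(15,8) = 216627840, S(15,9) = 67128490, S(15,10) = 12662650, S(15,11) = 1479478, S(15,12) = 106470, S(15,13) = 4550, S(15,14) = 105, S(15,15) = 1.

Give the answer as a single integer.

i=16: T(16,1)=0+1·1=1 | T(16,2)=1+2·16383=32767 | T(16,3)=16383+3·2375101=7141686 | T(16,4)=2375101+4·42355950=171798901 | T(16,5)=42355950+5·210766920=1096190550 | T(16,6)=210766920+6·420693273=2734926558 | T(16,7)=420693273+7·408741333=3281882604 | T(16,8)=408741333+8·216627840=2141764053 | T(16,9)=216627840+9·67128490=820784250 | T(16,10)=67128490+10·12662650=193754990 | T(16,11)=12662650+11·1479478=28936908 | T(16,12)=1479478+12·106470=2757118 | T(16,13)=106470+13·4550=165620 | T(16,14)=4550+14·105=6020 | T(16,15)=105+15·1=120 | T(16,16)=1+16·0=1
B_16 = ΣS(16,k) = 1+32767+7141686+171798901+1096190550+2734926558+3281882604+2141764053+820784250+193754990+28936908+2757118+165620+6020+120+1 = 10480142147

10480142147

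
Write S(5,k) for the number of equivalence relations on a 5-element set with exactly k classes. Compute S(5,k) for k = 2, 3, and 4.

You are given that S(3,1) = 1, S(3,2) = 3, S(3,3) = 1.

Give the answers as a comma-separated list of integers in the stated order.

[4] T[4,1]:1*1+0=1 · T[4,2]:2*3+1=7 · T[4,3]:3*1+3=6 · T[4,4]:4*0+1=1
[5] T[5,2]:2*7+1=15 · T[5,3]:3*6+7=25 · T[5,4]:4*1+6=10
Read S(5,2) = 15, S(5,3) = 25, S(5,4) = 10.

15, 25, 10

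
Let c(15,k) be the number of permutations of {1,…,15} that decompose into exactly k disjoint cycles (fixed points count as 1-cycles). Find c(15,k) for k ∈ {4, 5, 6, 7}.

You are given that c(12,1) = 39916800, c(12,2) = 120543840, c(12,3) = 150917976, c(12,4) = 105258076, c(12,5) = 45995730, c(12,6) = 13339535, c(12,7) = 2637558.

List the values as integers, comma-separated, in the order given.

i=13: T(13,2)=39916800+12·120543840=1486442880 | T(13,3)=120543840+12·150917976=1931559552 | T(13,4)=150917976+12·105258076=1414014888 | T(13,5)=105258076+12·45995730=657206836 | T(13,6)=45995730+12·13339535=206070150 | T(13,7)=13339535+12·2637558=44990231
i=14: T(14,3)=1486442880+13·1931559552=26596717056 | T(14,4)=1931559552+13·1414014888=20313753096 | T(14,5)=1414014888+13·657206836=9957703756 | T(14,6)=657206836+13·206070150=3336118786 | T(14,7)=206070150+13·44990231=790943153
i=15: T(15,4)=26596717056+14·20313753096=310989260400 | T(15,5)=20313753096+14·9957703756=159721605680 | T(15,6)=9957703756+14·3336118786=56663366760 | T(15,7)=3336118786+14·790943153=14409322928
Read c(15,4) = 310989260400, c(15,5) = 159721605680, c(15,6) = 56663366760, c(15,7) = 14409322928.

310989260400, 159721605680, 56663366760, 14409322928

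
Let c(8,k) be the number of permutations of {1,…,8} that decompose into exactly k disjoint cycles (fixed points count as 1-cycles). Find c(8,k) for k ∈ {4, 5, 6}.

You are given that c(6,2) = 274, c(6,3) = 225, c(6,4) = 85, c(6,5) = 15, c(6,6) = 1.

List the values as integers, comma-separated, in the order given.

6769, 1960, 322

[7] T[7,3]:6*225+274=1624 · T[7,4]:6*85+225=735 · T[7,5]:6*15+85=175 · T[7,6]:6*1+15=21
[8] T[8,4]:7*735+1624=6769 · T[8,5]:7*175+735=1960 · T[8,6]:7*21+175=322
Read c(8,4) = 6769, c(8,5) = 1960, c(8,6) = 322.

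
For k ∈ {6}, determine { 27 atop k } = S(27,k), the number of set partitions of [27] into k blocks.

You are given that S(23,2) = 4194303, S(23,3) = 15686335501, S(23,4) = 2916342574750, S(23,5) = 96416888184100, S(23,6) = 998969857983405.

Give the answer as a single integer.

i=24: T(24,3)=4194303+3·15686335501=47063200806 | T(24,4)=15686335501+4·2916342574750=11681056634501 | T(24,5)=2916342574750+5·96416888184100=485000783495250 | T(24,6)=96416888184100+6·998969857983405=6090236036084530
i=25: T(25,4)=47063200806+4·11681056634501=46771289738810 | T(25,5)=11681056634501+5·485000783495250=2436684974110751 | T(25,6)=485000783495250+6·6090236036084530=37026417000002430
i=26: T(26,5)=46771289738810+5·2436684974110751=12230196160292565 | T(26,6)=2436684974110751+6·37026417000002430=224595186974125331
i=27: T(27,6)=12230196160292565+6·224595186974125331=1359801318005044551
Read S(27,6) = 1359801318005044551.

1359801318005044551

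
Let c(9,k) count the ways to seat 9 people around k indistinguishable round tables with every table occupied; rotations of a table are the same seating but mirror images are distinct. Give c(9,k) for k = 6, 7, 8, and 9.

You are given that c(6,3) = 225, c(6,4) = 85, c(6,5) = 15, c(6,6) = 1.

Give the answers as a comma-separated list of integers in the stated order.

4536, 546, 36, 1

@7  (7,4):85·6+225→735, (7,5):15·6+85→175, (7,6):1·6+15→21, (7,7):0·6+1→1
@8  (8,5):175·7+735→1960, (8,6):21·7+175→322, (8,7):1·7+21→28, (8,8):0·7+1→1
@9  (9,6):322·8+1960→4536, (9,7):28·8+322→546, (9,8):1·8+28→36, (9,9):0·8+1→1
Read c(9,6) = 4536, c(9,7) = 546, c(9,8) = 36, c(9,9) = 1.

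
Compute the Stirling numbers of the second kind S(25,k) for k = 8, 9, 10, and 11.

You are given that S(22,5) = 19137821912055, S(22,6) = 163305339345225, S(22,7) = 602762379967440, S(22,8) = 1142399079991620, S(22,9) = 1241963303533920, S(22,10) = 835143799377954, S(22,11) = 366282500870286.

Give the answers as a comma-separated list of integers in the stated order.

690223721118368580, 1167921451092973005, 1203163392175387500, 802355904438462660

r23: T_23,6=6×163305339345225+19137821912055=998969857983405; T_23,7=7×602762379967440+163305339345225=4382641999117305; T_23,8=8×1142399079991620+602762379967440=9741955019900400; T_23,9=9×1241963303533920+1142399079991620=12320068811796900; T_23,10=10×835143799377954+1241963303533920=9593401297313460; T_23,11=11×366282500870286+835143799377954=4864251308951100
r24: T_24,7=7×4382641999117305+998969857983405=31677463851804540; T_24,8=8×9741955019900400+4382641999117305=82318282158320505; T_24,9=9×12320068811796900+9741955019900400=120622574326072500; T_24,10=10×9593401297313460+12320068811796900=108254081784931500; T_24,11=11×4864251308951100+9593401297313460=63100165695775560
r25: T_25,8=8×82318282158320505+31677463851804540=690223721118368580; T_25,9=9×120622574326072500+82318282158320505=1167921451092973005; T_25,10=10×108254081784931500+120622574326072500=1203163392175387500; T_25,11=11×63100165695775560+108254081784931500=802355904438462660
Read S(25,8) = 690223721118368580, S(25,9) = 1167921451092973005, S(25,10) = 1203163392175387500, S(25,11) = 802355904438462660.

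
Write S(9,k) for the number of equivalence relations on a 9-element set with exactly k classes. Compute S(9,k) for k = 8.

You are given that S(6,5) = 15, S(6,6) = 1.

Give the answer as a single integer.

36

r7: T_7,6=6×1+15=21; T_7,7=7×0+1=1
r8: T_8,7=7×1+21=28; T_8,8=8×0+1=1
r9: T_9,8=8×1+28=36
Read S(9,8) = 36.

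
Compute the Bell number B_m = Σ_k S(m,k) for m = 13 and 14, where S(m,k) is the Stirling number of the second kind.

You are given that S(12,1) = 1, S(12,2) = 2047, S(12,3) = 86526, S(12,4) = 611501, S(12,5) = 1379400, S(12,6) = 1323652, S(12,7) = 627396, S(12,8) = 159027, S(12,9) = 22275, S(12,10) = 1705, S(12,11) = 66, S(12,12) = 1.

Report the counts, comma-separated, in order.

row 13: T[13][1]=1·1+0=1  T[13][2]=2·2047+1=4095  T[13][3]=3·86526+2047=261625  T[13][4]=4·611501+86526=2532530  T[13][5]=5·1379400+611501=7508501  T[13][6]=6·1323652+1379400=9321312  T[13][7]=7·627396+1323652=5715424  T[13][8]=8·159027+627396=1899612  T[13][9]=9·22275+159027=359502  T[13][10]=10·1705+22275=39325  T[13][11]=11·66+1705=2431  T[13][12]=12·1+66=78  T[13][13]=13·0+1=1
row 14: T[14][1]=1·1+0=1  T[14][2]=2·4095+1=8191  T[14][3]=3·261625+4095=788970  T[14][4]=4·2532530+261625=10391745  T[14][5]=5·7508501+2532530=40075035  T[14][6]=6·9321312+7508501=63436373  T[14][7]=7·5715424+9321312=49329280  T[14][8]=8·1899612+5715424=20912320  T[14][9]=9·359502+1899612=5135130  T[14][10]=10·39325+359502=752752  T[14][11]=11·2431+39325=66066  T[14][12]=12·78+2431=3367  T[14][13]=13·1+78=91  T[14][14]=14·0+1=1
B_13 = ΣS(13,k) = 1+4095+261625+2532530+7508501+9321312+5715424+1899612+359502+39325+2431+78+1 = 27644437
B_14 = ΣS(14,k) = 1+8191+788970+10391745+40075035+63436373+49329280+20912320+5135130+752752+66066+3367+91+1 = 190899322

27644437, 190899322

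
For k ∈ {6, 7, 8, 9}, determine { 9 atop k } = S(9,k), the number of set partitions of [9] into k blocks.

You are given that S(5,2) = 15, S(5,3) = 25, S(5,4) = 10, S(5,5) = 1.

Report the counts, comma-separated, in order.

2646, 462, 36, 1

i=6: T(6,3)=15+3·25=90 | T(6,4)=25+4·10=65 | T(6,5)=10+5·1=15 | T(6,6)=1+6·0=1
i=7: T(7,4)=90+4·65=350 | T(7,5)=65+5·15=140 | T(7,6)=15+6·1=21 | T(7,7)=1+7·0=1
i=8: T(8,5)=350+5·140=1050 | T(8,6)=140+6·21=266 | T(8,7)=21+7·1=28 | T(8,8)=1+8·0=1
i=9: T(9,6)=1050+6·266=2646 | T(9,7)=266+7·28=462 | T(9,8)=28+8·1=36 | T(9,9)=1+9·0=1
Read S(9,6) = 2646, S(9,7) = 462, S(9,8) = 36, S(9,9) = 1.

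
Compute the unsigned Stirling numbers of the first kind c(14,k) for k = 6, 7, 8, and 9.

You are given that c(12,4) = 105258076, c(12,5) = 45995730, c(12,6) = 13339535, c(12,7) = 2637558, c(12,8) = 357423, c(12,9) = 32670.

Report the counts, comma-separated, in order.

row 13: T[13][5]=12·45995730+105258076=657206836  T[13][6]=12·13339535+45995730=206070150  T[13][7]=12·2637558+13339535=44990231  T[13][8]=12·357423+2637558=6926634  T[13][9]=12·32670+357423=749463
row 14: T[14][6]=13·206070150+657206836=3336118786  T[14][7]=13·44990231+206070150=790943153  T[14][8]=13·6926634+44990231=135036473  T[14][9]=13·749463+6926634=16669653
Read c(14,6) = 3336118786, c(14,7) = 790943153, c(14,8) = 135036473, c(14,9) = 16669653.

3336118786, 790943153, 135036473, 16669653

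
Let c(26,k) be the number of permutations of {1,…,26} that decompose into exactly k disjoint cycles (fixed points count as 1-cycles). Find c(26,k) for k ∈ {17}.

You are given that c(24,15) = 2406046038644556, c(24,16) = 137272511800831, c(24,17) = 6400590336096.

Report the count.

r25: T_25,16=24×137272511800831+2406046038644556=5700586321864500; T_25,17=24×6400590336096+137272511800831=290886679867135
r26: T_26,17=25×290886679867135+5700586321864500=12972753318542875
Read c(26,17) = 12972753318542875.

12972753318542875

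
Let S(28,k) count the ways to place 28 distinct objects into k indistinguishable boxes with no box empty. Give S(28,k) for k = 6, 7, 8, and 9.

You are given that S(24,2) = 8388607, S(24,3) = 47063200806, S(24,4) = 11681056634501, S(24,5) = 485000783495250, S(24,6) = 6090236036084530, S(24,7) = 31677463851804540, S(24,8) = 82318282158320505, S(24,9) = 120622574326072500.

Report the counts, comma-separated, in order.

8220146115188676396, 82892803728383735268, 392678226281361931131, 1006698291338432496375

[25] T[25,3]:3*47063200806+8388607=141197991025 · T[25,4]:4*11681056634501+47063200806=46771289738810 · T[25,5]:5*485000783495250+11681056634501=2436684974110751 · T[25,6]:6*6090236036084530+485000783495250=37026417000002430 · T[25,7]:7*31677463851804540+6090236036084530=227832482998716310 · T[25,8]:8*82318282158320505+31677463851804540=690223721118368580 · T[25,9]:9*120622574326072500+82318282158320505=1167921451092973005
[26] T[26,4]:4*46771289738810+141197991025=187226356946265 · T[26,5]:5*2436684974110751+46771289738810=12230196160292565 · T[26,6]:6*37026417000002430+2436684974110751=224595186974125331 · T[26,7]:7*227832482998716310+37026417000002430=1631853797991016600 · T[26,8]:8*690223721118368580+227832482998716310=5749622251945664950 · T[26,9]:9*1167921451092973005+690223721118368580=11201516780955125625
[27] T[27,5]:5*12230196160292565+187226356946265=61338207158409090 · T[27,6]:6*224595186974125331+12230196160292565=1359801318005044551 · T[27,7]:7*1631853797991016600+224595186974125331=11647571772911241531 · T[27,8]:8*5749622251945664950+1631853797991016600=47628831813556336200 · T[27,9]:9*11201516780955125625+5749622251945664950=106563273280541795575
[28] T[28,6]:6*1359801318005044551+61338207158409090=8220146115188676396 · T[28,7]:7*11647571772911241531+1359801318005044551=82892803728383735268 · T[28,8]:8*47628831813556336200+11647571772911241531=392678226281361931131 · T[28,9]:9*106563273280541795575+47628831813556336200=1006698291338432496375
Read S(28,6) = 8220146115188676396, S(28,7) = 82892803728383735268, S(28,8) = 392678226281361931131, S(28,9) = 1006698291338432496375.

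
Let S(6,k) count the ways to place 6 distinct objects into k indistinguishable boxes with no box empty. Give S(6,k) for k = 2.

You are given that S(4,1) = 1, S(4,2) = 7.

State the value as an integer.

row 5: T[5][1]=1·1+0=1  T[5][2]=2·7+1=15
row 6: T[6][2]=2·15+1=31
Read S(6,2) = 31.

31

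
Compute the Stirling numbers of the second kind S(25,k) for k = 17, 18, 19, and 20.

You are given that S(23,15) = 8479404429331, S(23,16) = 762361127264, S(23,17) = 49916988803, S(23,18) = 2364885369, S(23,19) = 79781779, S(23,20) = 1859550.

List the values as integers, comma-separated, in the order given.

48063331393110, 3275678594925, 166218969675, 6220194750

r24: T_24,16=16×762361127264+8479404429331=20677182465555; T_24,17=17×49916988803+762361127264=1610949936915; T_24,18=18×2364885369+49916988803=92484925445; T_24,19=19×79781779+2364885369=3880739170; T_24,20=20×1859550+79781779=116972779
r25: T_25,17=17×1610949936915+20677182465555=48063331393110; T_25,18=18×92484925445+1610949936915=3275678594925; T_25,19=19×3880739170+92484925445=166218969675; T_25,20=20×116972779+3880739170=6220194750
Read S(25,17) = 48063331393110, S(25,18) = 3275678594925, S(25,19) = 166218969675, S(25,20) = 6220194750.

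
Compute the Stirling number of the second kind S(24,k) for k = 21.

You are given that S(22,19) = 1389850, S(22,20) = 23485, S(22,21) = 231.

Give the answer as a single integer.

[23] T[23,20]:20*23485+1389850=1859550 · T[23,21]:21*231+23485=28336
[24] T[24,21]:21*28336+1859550=2454606
Read S(24,21) = 2454606.

2454606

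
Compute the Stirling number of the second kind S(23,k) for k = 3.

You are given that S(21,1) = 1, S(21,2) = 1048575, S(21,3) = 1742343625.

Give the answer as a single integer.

[22] T[22,2]:2*1048575+1=2097151 · T[22,3]:3*1742343625+1048575=5228079450
[23] T[23,3]:3*5228079450+2097151=15686335501
Read S(23,3) = 15686335501.

15686335501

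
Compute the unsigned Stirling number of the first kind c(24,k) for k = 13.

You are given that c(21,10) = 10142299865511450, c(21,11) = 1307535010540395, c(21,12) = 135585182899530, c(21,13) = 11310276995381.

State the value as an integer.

413356714301314056

[22] T[22,11]:21*1307535010540395+10142299865511450=37600535086859745 · T[22,12]:21*135585182899530+1307535010540395=4154823851430525 · T[22,13]:21*11310276995381+135585182899530=373100999802531
[23] T[23,12]:22*4154823851430525+37600535086859745=129006659818331295 · T[23,13]:22*373100999802531+4154823851430525=12363045847086207
[24] T[24,13]:23*12363045847086207+129006659818331295=413356714301314056
Read c(24,13) = 413356714301314056.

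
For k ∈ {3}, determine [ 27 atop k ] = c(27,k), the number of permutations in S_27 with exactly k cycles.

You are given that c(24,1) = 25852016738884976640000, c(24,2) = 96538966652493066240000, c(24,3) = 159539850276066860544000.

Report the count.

@25  (25,1):25852016738884976640000·24+0→620448401733239439360000, (25,2):96538966652493066240000·24+25852016738884976640000→2342787216398718566400000, (25,3):159539850276066860544000·24+96538966652493066240000→3925495373278097719296000
@26  (26,2):2342787216398718566400000·25+620448401733239439360000→59190128811701203599360000, (26,3):3925495373278097719296000·25+2342787216398718566400000→100480171548351161548800000
@27  (27,3):100480171548351161548800000·26+59190128811701203599360000→2671674589068831403868160000
Read c(27,3) = 2671674589068831403868160000.

2671674589068831403868160000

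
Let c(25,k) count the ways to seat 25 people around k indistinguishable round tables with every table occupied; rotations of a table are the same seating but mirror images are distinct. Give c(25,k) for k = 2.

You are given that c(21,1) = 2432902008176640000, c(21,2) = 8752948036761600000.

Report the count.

r22: T_22,1=21×2432902008176640000+0=51090942171709440000; T_22,2=21×8752948036761600000+2432902008176640000=186244810780170240000
r23: T_23,1=22×51090942171709440000+0=1124000727777607680000; T_23,2=22×186244810780170240000+51090942171709440000=4148476779335454720000
r24: T_24,1=23×1124000727777607680000+0=25852016738884976640000; T_24,2=23×4148476779335454720000+1124000727777607680000=96538966652493066240000
r25: T_25,2=24×96538966652493066240000+25852016738884976640000=2342787216398718566400000
Read c(25,2) = 2342787216398718566400000.

2342787216398718566400000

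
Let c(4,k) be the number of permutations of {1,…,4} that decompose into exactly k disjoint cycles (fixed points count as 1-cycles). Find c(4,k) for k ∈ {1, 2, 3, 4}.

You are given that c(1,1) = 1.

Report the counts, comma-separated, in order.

i=2: T(2,1)=0+1·1=1 | T(2,2)=1+1·0=1
i=3: T(3,1)=0+2·1=2 | T(3,2)=1+2·1=3 | T(3,3)=1+2·0=1
i=4: T(4,1)=0+3·2=6 | T(4,2)=2+3·3=11 | T(4,3)=3+3·1=6 | T(4,4)=1+3·0=1
Read c(4,1) = 6, c(4,2) = 11, c(4,3) = 6, c(4,4) = 1.

6, 11, 6, 1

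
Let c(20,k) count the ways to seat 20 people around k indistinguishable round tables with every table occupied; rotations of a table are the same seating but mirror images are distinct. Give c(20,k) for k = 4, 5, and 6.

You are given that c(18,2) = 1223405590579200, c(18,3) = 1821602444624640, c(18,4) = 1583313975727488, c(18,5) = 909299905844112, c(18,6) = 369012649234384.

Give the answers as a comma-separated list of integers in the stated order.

r19: T_19,3=18×1821602444624640+1223405590579200=34012249593822720; T_19,4=18×1583313975727488+1821602444624640=30321254007719424; T_19,5=18×909299905844112+1583313975727488=17950712280921504; T_19,6=18×369012649234384+909299905844112=7551527592063024
r20: T_20,4=19×30321254007719424+34012249593822720=610116075740491776; T_20,5=19×17950712280921504+30321254007719424=371384787345228000; T_20,6=19×7551527592063024+17950712280921504=161429736530118960
Read c(20,4) = 610116075740491776, c(20,5) = 371384787345228000, c(20,6) = 161429736530118960.

610116075740491776, 371384787345228000, 161429736530118960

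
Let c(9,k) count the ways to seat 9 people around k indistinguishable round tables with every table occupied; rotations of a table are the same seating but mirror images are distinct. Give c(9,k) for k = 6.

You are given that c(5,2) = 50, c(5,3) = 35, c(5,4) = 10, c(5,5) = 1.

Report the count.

4536

@6  (6,3):35·5+50→225, (6,4):10·5+35→85, (6,5):1·5+10→15, (6,6):0·5+1→1
@7  (7,4):85·6+225→735, (7,5):15·6+85→175, (7,6):1·6+15→21
@8  (8,5):175·7+735→1960, (8,6):21·7+175→322
@9  (9,6):322·8+1960→4536
Read c(9,6) = 4536.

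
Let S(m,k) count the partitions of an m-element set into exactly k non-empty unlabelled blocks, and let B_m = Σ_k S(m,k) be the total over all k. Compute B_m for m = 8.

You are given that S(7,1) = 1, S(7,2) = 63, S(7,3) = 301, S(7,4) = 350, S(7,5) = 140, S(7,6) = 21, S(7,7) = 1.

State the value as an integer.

r8: T_8,1=1×1+0=1; T_8,2=2×63+1=127; T_8,3=3×301+63=966; T_8,4=4×350+301=1701; T_8,5=5×140+350=1050; T_8,6=6×21+140=266; T_8,7=7×1+21=28; T_8,8=8×0+1=1
B_8 = ΣS(8,k) = 1+127+966+1701+1050+266+28+1 = 4140

4140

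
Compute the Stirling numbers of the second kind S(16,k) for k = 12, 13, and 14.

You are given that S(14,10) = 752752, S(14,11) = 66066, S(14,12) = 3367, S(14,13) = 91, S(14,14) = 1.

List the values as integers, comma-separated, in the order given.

2757118, 165620, 6020

[15] T[15,11]:11*66066+752752=1479478 · T[15,12]:12*3367+66066=106470 · T[15,13]:13*91+3367=4550 · T[15,14]:14*1+91=105
[16] T[16,12]:12*106470+1479478=2757118 · T[16,13]:13*4550+106470=165620 · T[16,14]:14*105+4550=6020
Read S(16,12) = 2757118, S(16,13) = 165620, S(16,14) = 6020.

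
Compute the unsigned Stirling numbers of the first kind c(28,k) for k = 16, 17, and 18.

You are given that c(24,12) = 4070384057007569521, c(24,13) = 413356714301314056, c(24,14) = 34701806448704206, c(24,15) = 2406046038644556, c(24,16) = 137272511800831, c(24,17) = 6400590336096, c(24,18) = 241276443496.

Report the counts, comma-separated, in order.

398629729895941637715, 25117208862499312650, 1340675942971287195

@25  (25,13):413356714301314056·24+4070384057007569521→13990945200239106865, (25,14):34701806448704206·24+413356714301314056→1246200069070215000, (25,15):2406046038644556·24+34701806448704206→92446911376173550, (25,16):137272511800831·24+2406046038644556→5700586321864500, (25,17):6400590336096·24+137272511800831→290886679867135, (25,18):241276443496·24+6400590336096→12191224980000
@26  (26,14):1246200069070215000·25+13990945200239106865→45145946926994481865, (26,15):92446911376173550·25+1246200069070215000→3557372853474553750, (26,16):5700586321864500·25+92446911376173550→234961569422786050, (26,17):290886679867135·25+5700586321864500→12972753318542875, (26,18):12191224980000·25+290886679867135→595667304367135
@27  (27,15):3557372853474553750·26+45145946926994481865→137637641117332879365, (27,16):234961569422786050·26+3557372853474553750→9666373658466991050, (27,17):12972753318542875·26+234961569422786050→572253155704900800, (27,18):595667304367135·26+12972753318542875→28460103232088385
@28  (28,16):9666373658466991050·27+137637641117332879365→398629729895941637715, (28,17):572253155704900800·27+9666373658466991050→25117208862499312650, (28,18):28460103232088385·27+572253155704900800→1340675942971287195
Read c(28,16) = 398629729895941637715, c(28,17) = 25117208862499312650, c(28,18) = 1340675942971287195.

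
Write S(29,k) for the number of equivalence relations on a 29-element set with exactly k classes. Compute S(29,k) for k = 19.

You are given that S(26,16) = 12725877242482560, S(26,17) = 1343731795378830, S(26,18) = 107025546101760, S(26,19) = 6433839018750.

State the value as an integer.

239332331869053150

@27  (27,17):1343731795378830·17+12725877242482560→35569317763922670, (27,18):107025546101760·18+1343731795378830→3270191625210510, (27,19):6433839018750·19+107025546101760→229268487458010
@28  (28,18):3270191625210510·18+35569317763922670→94432767017711850, (28,19):229268487458010·19+3270191625210510→7626292886912700
@29  (29,19):7626292886912700·19+94432767017711850→239332331869053150
Read S(29,19) = 239332331869053150.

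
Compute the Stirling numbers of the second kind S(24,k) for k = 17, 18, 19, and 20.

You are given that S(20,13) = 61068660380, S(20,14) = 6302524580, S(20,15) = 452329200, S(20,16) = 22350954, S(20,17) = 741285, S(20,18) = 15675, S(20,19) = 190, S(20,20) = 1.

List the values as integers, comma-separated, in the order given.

r21: T_21,14=14×6302524580+61068660380=149304004500; T_21,15=15×452329200+6302524580=13087462580; T_21,16=16×22350954+452329200=809944464; T_21,17=17×741285+22350954=34952799; T_21,18=18×15675+741285=1023435; T_21,19=19×190+15675=19285; T_21,20=20×1+190=210
r22: T_22,15=15×13087462580+149304004500=345615943200; T_22,16=16×809944464+13087462580=26046574004; T_22,17=17×34952799+809944464=1404142047; T_22,18=18×1023435+34952799=53374629; T_22,19=19×19285+1023435=1389850; T_22,20=20×210+19285=23485
r23: T_23,16=16×26046574004+345615943200=762361127264; T_23,17=17×1404142047+26046574004=49916988803; T_23,18=18×53374629+1404142047=2364885369; T_23,19=19×1389850+53374629=79781779; T_23,20=20×23485+1389850=1859550
r24: T_24,17=17×49916988803+762361127264=1610949936915; T_24,18=18×2364885369+49916988803=92484925445; T_24,19=19×79781779+2364885369=3880739170; T_24,20=20×1859550+79781779=116972779
Read S(24,17) = 1610949936915, S(24,18) = 92484925445, S(24,19) = 3880739170, S(24,20) = 116972779.

1610949936915, 92484925445, 3880739170, 116972779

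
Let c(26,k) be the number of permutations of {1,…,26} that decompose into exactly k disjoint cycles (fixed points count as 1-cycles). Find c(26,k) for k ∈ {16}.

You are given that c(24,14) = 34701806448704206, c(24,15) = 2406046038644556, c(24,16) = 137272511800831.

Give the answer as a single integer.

234961569422786050

@25  (25,15):2406046038644556·24+34701806448704206→92446911376173550, (25,16):137272511800831·24+2406046038644556→5700586321864500
@26  (26,16):5700586321864500·25+92446911376173550→234961569422786050
Read c(26,16) = 234961569422786050.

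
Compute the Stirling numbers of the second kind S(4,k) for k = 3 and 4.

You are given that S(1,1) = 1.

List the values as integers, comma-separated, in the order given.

6, 1

i=2: T(2,1)=0+1·1=1 | T(2,2)=1+2·0=1
i=3: T(3,2)=1+2·1=3 | T(3,3)=1+3·0=1
i=4: T(4,3)=3+3·1=6 | T(4,4)=1+4·0=1
Read S(4,3) = 6, S(4,4) = 1.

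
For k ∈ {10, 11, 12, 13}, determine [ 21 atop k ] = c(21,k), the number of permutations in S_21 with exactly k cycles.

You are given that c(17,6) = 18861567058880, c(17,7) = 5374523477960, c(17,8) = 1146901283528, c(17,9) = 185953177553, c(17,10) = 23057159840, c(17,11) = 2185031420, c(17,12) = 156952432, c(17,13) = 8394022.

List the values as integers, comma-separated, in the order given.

r18: T_18,7=17×5374523477960+18861567058880=110228466184200; T_18,8=17×1146901283528+5374523477960=24871845297936; T_18,9=17×185953177553+1146901283528=4308105301929; T_18,10=17×23057159840+185953177553=577924894833; T_18,11=17×2185031420+23057159840=60202693980; T_18,12=17×156952432+2185031420=4853222764; T_18,13=17×8394022+156952432=299650806
r19: T_19,8=18×24871845297936+110228466184200=557921681547048; T_19,9=18×4308105301929+24871845297936=102417740732658; T_19,10=18×577924894833+4308105301929=14710753408923; T_19,11=18×60202693980+577924894833=1661573386473; T_19,12=18×4853222764+60202693980=147560703732; T_19,13=18×299650806+4853222764=10246937272
r20: T_20,9=19×102417740732658+557921681547048=2503858755467550; T_20,10=19×14710753408923+102417740732658=381922055502195; T_20,11=19×1661573386473+14710753408923=46280647751910; T_20,12=19×147560703732+1661573386473=4465226757381; T_20,13=19×10246937272+147560703732=342252511900
r21: T_21,10=20×381922055502195+2503858755467550=10142299865511450; T_21,11=20×46280647751910+381922055502195=1307535010540395; T_21,12=20×4465226757381+46280647751910=135585182899530; T_21,13=20×342252511900+4465226757381=11310276995381
Read c(21,10) = 10142299865511450, c(21,11) = 1307535010540395, c(21,12) = 135585182899530, c(21,13) = 11310276995381.

10142299865511450, 1307535010540395, 135585182899530, 11310276995381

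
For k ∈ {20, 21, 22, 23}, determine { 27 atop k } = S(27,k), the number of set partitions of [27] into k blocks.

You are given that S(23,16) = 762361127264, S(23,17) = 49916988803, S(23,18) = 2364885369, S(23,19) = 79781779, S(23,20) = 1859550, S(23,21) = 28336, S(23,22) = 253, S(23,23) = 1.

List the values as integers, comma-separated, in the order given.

r24: T_24,17=17×49916988803+762361127264=1610949936915; T_24,18=18×2364885369+49916988803=92484925445; T_24,19=19×79781779+2364885369=3880739170; T_24,20=20×1859550+79781779=116972779; T_24,21=21×28336+1859550=2454606; T_24,22=22×253+28336=33902; T_24,23=23×1+253=276
r25: T_25,18=18×92484925445+1610949936915=3275678594925; T_25,19=19×3880739170+92484925445=166218969675; T_25,20=20×116972779+3880739170=6220194750; T_25,21=21×2454606+116972779=168519505; T_25,22=22×33902+2454606=3200450; T_25,23=23×276+33902=40250
r26: T_26,19=19×166218969675+3275678594925=6433839018750; T_26,20=20×6220194750+166218969675=290622864675; T_26,21=21×168519505+6220194750=9759104355; T_26,22=22×3200450+168519505=238929405; T_26,23=23×40250+3200450=4126200
r27: T_27,20=20×290622864675+6433839018750=12246296312250; T_27,21=21×9759104355+290622864675=495564056130; T_27,22=22×238929405+9759104355=15015551265; T_27,23=23×4126200+238929405=333832005
Read S(27,20) = 12246296312250, S(27,21) = 495564056130, S(27,22) = 15015551265, S(27,23) = 333832005.

12246296312250, 495564056130, 15015551265, 333832005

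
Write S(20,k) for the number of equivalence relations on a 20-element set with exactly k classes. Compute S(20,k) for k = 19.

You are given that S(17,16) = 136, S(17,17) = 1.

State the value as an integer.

190

[18] T[18,17]:17*1+136=153 · T[18,18]:18*0+1=1
[19] T[19,18]:18*1+153=171 · T[19,19]:19*0+1=1
[20] T[20,19]:19*1+171=190
Read S(20,19) = 190.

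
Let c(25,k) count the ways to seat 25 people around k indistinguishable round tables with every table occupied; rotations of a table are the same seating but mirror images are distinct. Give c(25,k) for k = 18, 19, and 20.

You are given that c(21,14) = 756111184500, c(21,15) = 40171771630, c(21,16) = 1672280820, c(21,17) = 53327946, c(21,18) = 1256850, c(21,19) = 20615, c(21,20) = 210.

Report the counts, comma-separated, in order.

row 22: T[22][15]=21·40171771630+756111184500=1599718388730  T[22][16]=21·1672280820+40171771630=75289668850  T[22][17]=21·53327946+1672280820=2792167686  T[22][18]=21·1256850+53327946=79721796  T[22][19]=21·20615+1256850=1689765  T[22][20]=21·210+20615=25025
row 23: T[23][16]=22·75289668850+1599718388730=3256091103430  T[23][17]=22·2792167686+75289668850=136717357942  T[23][18]=22·79721796+2792167686=4546047198  T[23][19]=22·1689765+79721796=116896626  T[23][20]=22·25025+1689765=2240315
row 24: T[24][17]=23·136717357942+3256091103430=6400590336096  T[24][18]=23·4546047198+136717357942=241276443496  T[24][19]=23·116896626+4546047198=7234669596  T[24][20]=23·2240315+116896626=168423871
row 25: T[25][18]=24·241276443496+6400590336096=12191224980000  T[25][19]=24·7234669596+241276443496=414908513800  T[25][20]=24·168423871+7234669596=11276842500
Read c(25,18) = 12191224980000, c(25,19) = 414908513800, c(25,20) = 11276842500.

12191224980000, 414908513800, 11276842500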